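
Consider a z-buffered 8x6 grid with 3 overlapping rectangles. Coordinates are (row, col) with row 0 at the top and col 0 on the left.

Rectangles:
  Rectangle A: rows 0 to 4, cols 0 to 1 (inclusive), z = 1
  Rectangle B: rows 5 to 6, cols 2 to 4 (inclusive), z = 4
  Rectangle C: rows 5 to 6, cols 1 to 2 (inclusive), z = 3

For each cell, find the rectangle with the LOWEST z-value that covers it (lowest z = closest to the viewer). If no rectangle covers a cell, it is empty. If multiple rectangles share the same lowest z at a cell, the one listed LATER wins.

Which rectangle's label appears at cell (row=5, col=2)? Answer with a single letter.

Check cell (5,2):
  A: rows 0-4 cols 0-1 -> outside (row miss)
  B: rows 5-6 cols 2-4 z=4 -> covers; best now B (z=4)
  C: rows 5-6 cols 1-2 z=3 -> covers; best now C (z=3)
Winner: C at z=3

Answer: C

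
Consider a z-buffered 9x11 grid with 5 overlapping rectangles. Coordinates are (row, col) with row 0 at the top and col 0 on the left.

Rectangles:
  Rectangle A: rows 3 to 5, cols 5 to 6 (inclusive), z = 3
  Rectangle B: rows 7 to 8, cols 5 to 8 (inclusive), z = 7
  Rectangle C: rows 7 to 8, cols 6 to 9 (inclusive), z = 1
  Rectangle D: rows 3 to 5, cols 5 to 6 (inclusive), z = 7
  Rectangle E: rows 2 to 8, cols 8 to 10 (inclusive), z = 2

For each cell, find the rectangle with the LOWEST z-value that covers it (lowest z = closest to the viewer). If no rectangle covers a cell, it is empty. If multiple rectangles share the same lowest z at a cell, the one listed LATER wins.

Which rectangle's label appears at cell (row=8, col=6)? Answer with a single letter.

Check cell (8,6):
  A: rows 3-5 cols 5-6 -> outside (row miss)
  B: rows 7-8 cols 5-8 z=7 -> covers; best now B (z=7)
  C: rows 7-8 cols 6-9 z=1 -> covers; best now C (z=1)
  D: rows 3-5 cols 5-6 -> outside (row miss)
  E: rows 2-8 cols 8-10 -> outside (col miss)
Winner: C at z=1

Answer: C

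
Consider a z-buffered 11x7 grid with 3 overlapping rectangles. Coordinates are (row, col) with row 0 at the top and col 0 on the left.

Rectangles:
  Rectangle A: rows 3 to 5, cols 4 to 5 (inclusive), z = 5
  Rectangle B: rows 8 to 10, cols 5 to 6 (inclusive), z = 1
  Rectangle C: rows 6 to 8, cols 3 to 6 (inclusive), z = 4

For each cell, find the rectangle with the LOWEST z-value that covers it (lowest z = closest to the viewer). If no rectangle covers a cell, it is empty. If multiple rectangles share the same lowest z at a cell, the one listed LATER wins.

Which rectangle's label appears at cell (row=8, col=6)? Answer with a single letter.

Answer: B

Derivation:
Check cell (8,6):
  A: rows 3-5 cols 4-5 -> outside (row miss)
  B: rows 8-10 cols 5-6 z=1 -> covers; best now B (z=1)
  C: rows 6-8 cols 3-6 z=4 -> covers; best now B (z=1)
Winner: B at z=1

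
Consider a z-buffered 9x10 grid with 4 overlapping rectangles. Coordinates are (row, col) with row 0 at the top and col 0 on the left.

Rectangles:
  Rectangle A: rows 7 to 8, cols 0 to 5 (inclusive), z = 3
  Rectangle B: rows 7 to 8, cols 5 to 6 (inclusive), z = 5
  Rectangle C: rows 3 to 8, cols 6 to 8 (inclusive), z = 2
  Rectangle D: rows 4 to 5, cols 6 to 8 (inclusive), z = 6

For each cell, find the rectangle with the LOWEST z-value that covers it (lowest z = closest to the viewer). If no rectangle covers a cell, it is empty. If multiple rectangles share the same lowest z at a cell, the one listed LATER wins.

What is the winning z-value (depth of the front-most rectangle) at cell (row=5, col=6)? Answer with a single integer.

Check cell (5,6):
  A: rows 7-8 cols 0-5 -> outside (row miss)
  B: rows 7-8 cols 5-6 -> outside (row miss)
  C: rows 3-8 cols 6-8 z=2 -> covers; best now C (z=2)
  D: rows 4-5 cols 6-8 z=6 -> covers; best now C (z=2)
Winner: C at z=2

Answer: 2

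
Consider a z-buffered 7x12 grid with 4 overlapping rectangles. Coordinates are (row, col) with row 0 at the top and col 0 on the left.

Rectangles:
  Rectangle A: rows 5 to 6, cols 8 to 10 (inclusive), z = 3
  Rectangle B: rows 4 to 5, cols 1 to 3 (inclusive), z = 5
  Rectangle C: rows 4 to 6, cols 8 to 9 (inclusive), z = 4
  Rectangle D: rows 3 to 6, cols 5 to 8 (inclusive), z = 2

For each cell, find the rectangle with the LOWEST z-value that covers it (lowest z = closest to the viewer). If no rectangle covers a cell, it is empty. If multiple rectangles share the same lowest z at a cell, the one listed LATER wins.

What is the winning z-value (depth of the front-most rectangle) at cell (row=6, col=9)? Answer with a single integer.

Check cell (6,9):
  A: rows 5-6 cols 8-10 z=3 -> covers; best now A (z=3)
  B: rows 4-5 cols 1-3 -> outside (row miss)
  C: rows 4-6 cols 8-9 z=4 -> covers; best now A (z=3)
  D: rows 3-6 cols 5-8 -> outside (col miss)
Winner: A at z=3

Answer: 3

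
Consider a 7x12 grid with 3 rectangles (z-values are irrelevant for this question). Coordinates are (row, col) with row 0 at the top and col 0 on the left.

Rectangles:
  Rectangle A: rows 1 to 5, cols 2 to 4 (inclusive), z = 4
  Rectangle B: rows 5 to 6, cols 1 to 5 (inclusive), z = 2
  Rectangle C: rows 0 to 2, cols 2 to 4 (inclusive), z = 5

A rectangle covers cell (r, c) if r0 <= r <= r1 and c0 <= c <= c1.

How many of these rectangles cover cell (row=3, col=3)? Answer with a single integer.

Answer: 1

Derivation:
Check cell (3,3):
  A: rows 1-5 cols 2-4 -> covers
  B: rows 5-6 cols 1-5 -> outside (row miss)
  C: rows 0-2 cols 2-4 -> outside (row miss)
Count covering = 1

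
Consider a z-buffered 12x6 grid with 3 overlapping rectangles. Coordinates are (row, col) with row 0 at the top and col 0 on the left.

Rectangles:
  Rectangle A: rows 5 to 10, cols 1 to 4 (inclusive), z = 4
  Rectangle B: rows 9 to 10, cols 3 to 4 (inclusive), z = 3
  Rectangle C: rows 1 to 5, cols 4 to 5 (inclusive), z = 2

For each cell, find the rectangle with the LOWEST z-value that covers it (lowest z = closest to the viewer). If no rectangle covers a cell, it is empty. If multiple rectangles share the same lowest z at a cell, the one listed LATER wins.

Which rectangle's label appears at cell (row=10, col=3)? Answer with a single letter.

Answer: B

Derivation:
Check cell (10,3):
  A: rows 5-10 cols 1-4 z=4 -> covers; best now A (z=4)
  B: rows 9-10 cols 3-4 z=3 -> covers; best now B (z=3)
  C: rows 1-5 cols 4-5 -> outside (row miss)
Winner: B at z=3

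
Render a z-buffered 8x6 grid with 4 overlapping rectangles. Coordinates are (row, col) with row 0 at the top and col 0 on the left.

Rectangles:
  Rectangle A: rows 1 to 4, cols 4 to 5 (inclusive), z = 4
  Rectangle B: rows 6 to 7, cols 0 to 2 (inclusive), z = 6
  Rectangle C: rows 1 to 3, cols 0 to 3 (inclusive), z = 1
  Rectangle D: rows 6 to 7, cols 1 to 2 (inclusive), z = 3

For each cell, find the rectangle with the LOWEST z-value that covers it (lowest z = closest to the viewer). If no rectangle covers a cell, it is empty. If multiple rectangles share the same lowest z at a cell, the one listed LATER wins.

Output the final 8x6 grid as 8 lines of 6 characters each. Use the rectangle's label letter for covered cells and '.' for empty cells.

......
CCCCAA
CCCCAA
CCCCAA
....AA
......
BDD...
BDD...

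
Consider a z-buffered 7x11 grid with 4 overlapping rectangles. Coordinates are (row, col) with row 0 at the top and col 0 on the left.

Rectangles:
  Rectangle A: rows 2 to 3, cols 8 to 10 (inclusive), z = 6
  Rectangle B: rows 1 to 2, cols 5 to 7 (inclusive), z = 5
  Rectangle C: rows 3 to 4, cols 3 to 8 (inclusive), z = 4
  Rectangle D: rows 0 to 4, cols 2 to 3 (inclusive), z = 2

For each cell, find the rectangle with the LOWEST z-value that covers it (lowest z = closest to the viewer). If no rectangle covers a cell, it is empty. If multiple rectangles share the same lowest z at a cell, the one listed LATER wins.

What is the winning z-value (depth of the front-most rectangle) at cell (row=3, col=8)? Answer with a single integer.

Check cell (3,8):
  A: rows 2-3 cols 8-10 z=6 -> covers; best now A (z=6)
  B: rows 1-2 cols 5-7 -> outside (row miss)
  C: rows 3-4 cols 3-8 z=4 -> covers; best now C (z=4)
  D: rows 0-4 cols 2-3 -> outside (col miss)
Winner: C at z=4

Answer: 4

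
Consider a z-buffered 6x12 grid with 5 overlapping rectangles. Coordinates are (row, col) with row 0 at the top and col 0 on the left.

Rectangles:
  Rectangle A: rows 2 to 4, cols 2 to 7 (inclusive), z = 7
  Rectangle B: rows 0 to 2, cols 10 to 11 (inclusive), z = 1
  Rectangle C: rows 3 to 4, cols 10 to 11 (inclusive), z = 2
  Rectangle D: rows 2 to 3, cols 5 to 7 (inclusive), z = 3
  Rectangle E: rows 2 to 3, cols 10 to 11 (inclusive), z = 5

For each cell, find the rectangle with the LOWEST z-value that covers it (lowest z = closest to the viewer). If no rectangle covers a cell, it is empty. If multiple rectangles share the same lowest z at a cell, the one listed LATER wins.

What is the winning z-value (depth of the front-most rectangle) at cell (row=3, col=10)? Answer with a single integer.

Check cell (3,10):
  A: rows 2-4 cols 2-7 -> outside (col miss)
  B: rows 0-2 cols 10-11 -> outside (row miss)
  C: rows 3-4 cols 10-11 z=2 -> covers; best now C (z=2)
  D: rows 2-3 cols 5-7 -> outside (col miss)
  E: rows 2-3 cols 10-11 z=5 -> covers; best now C (z=2)
Winner: C at z=2

Answer: 2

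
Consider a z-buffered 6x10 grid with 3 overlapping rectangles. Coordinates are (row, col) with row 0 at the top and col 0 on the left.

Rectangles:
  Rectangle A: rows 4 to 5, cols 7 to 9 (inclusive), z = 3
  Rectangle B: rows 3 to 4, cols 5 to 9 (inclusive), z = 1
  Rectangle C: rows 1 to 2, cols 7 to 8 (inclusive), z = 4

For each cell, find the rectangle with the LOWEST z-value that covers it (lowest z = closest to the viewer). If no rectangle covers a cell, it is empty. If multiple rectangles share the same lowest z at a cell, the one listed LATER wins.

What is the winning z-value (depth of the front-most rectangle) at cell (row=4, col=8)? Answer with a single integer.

Check cell (4,8):
  A: rows 4-5 cols 7-9 z=3 -> covers; best now A (z=3)
  B: rows 3-4 cols 5-9 z=1 -> covers; best now B (z=1)
  C: rows 1-2 cols 7-8 -> outside (row miss)
Winner: B at z=1

Answer: 1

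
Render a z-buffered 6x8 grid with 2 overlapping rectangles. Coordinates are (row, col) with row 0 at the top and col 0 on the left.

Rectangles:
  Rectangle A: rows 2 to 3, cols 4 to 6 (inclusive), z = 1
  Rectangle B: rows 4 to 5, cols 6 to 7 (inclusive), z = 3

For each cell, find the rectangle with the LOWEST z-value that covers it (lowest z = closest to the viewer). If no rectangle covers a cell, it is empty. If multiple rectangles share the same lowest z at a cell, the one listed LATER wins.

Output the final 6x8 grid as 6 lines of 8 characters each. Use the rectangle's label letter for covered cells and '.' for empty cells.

........
........
....AAA.
....AAA.
......BB
......BB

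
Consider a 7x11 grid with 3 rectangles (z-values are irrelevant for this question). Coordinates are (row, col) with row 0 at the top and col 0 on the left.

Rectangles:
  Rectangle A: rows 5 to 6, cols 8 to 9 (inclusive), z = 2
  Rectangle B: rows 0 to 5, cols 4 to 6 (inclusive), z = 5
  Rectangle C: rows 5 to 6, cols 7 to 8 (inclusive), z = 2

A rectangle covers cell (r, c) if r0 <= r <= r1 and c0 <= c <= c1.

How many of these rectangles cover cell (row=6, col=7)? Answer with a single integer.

Check cell (6,7):
  A: rows 5-6 cols 8-9 -> outside (col miss)
  B: rows 0-5 cols 4-6 -> outside (row miss)
  C: rows 5-6 cols 7-8 -> covers
Count covering = 1

Answer: 1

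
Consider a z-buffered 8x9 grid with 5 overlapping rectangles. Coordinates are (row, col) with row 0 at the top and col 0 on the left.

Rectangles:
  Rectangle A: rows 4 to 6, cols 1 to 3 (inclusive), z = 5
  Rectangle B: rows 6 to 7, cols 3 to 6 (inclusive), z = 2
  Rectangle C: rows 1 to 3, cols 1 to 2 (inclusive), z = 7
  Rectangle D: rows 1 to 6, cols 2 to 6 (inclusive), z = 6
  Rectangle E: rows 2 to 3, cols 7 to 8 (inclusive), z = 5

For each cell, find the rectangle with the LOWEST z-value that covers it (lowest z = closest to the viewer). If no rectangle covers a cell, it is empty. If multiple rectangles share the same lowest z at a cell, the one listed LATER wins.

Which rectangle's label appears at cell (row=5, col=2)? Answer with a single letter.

Answer: A

Derivation:
Check cell (5,2):
  A: rows 4-6 cols 1-3 z=5 -> covers; best now A (z=5)
  B: rows 6-7 cols 3-6 -> outside (row miss)
  C: rows 1-3 cols 1-2 -> outside (row miss)
  D: rows 1-6 cols 2-6 z=6 -> covers; best now A (z=5)
  E: rows 2-3 cols 7-8 -> outside (row miss)
Winner: A at z=5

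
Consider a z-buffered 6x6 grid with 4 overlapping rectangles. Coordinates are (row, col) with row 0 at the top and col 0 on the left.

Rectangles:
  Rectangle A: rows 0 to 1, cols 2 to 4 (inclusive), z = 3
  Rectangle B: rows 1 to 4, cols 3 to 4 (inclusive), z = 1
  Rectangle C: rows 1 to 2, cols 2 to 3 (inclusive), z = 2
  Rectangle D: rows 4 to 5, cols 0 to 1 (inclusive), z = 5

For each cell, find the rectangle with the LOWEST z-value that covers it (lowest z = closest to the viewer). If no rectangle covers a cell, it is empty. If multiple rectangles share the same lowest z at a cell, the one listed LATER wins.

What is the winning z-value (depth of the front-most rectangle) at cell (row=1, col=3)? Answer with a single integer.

Answer: 1

Derivation:
Check cell (1,3):
  A: rows 0-1 cols 2-4 z=3 -> covers; best now A (z=3)
  B: rows 1-4 cols 3-4 z=1 -> covers; best now B (z=1)
  C: rows 1-2 cols 2-3 z=2 -> covers; best now B (z=1)
  D: rows 4-5 cols 0-1 -> outside (row miss)
Winner: B at z=1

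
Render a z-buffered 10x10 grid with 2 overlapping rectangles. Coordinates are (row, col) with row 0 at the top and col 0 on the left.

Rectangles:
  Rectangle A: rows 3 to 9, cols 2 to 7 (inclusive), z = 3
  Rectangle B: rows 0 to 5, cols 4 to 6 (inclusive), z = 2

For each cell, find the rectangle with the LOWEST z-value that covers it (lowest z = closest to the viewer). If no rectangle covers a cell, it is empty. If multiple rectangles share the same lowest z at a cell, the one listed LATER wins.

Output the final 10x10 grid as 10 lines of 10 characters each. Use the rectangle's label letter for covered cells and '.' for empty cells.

....BBB...
....BBB...
....BBB...
..AABBBA..
..AABBBA..
..AABBBA..
..AAAAAA..
..AAAAAA..
..AAAAAA..
..AAAAAA..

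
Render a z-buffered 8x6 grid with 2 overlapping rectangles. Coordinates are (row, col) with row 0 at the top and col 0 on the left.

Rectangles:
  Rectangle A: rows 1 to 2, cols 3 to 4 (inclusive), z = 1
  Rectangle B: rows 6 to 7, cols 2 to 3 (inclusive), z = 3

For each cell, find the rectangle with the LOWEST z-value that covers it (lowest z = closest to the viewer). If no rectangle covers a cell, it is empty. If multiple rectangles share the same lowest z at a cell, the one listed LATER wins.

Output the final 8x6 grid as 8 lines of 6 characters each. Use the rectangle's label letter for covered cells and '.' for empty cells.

......
...AA.
...AA.
......
......
......
..BB..
..BB..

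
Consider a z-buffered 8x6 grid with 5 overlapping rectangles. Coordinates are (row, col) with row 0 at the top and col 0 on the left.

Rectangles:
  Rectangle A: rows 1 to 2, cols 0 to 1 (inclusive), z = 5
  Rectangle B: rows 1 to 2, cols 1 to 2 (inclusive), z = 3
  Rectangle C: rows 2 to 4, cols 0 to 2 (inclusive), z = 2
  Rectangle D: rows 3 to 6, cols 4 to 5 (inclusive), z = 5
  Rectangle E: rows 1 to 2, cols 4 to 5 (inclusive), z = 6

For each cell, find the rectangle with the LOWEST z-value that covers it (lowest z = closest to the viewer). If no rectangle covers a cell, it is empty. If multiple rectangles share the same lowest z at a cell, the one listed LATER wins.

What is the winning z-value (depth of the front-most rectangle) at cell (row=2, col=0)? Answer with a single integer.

Answer: 2

Derivation:
Check cell (2,0):
  A: rows 1-2 cols 0-1 z=5 -> covers; best now A (z=5)
  B: rows 1-2 cols 1-2 -> outside (col miss)
  C: rows 2-4 cols 0-2 z=2 -> covers; best now C (z=2)
  D: rows 3-6 cols 4-5 -> outside (row miss)
  E: rows 1-2 cols 4-5 -> outside (col miss)
Winner: C at z=2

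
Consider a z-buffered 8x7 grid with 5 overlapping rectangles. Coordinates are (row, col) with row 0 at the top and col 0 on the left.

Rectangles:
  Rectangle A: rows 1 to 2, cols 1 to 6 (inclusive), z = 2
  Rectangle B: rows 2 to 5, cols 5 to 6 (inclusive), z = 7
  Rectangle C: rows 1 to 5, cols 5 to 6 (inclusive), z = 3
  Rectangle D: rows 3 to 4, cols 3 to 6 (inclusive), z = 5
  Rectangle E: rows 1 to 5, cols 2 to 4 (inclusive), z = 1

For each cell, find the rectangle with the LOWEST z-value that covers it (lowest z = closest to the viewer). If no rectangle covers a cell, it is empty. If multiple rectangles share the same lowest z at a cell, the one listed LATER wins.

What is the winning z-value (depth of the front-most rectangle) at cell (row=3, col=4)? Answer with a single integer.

Answer: 1

Derivation:
Check cell (3,4):
  A: rows 1-2 cols 1-6 -> outside (row miss)
  B: rows 2-5 cols 5-6 -> outside (col miss)
  C: rows 1-5 cols 5-6 -> outside (col miss)
  D: rows 3-4 cols 3-6 z=5 -> covers; best now D (z=5)
  E: rows 1-5 cols 2-4 z=1 -> covers; best now E (z=1)
Winner: E at z=1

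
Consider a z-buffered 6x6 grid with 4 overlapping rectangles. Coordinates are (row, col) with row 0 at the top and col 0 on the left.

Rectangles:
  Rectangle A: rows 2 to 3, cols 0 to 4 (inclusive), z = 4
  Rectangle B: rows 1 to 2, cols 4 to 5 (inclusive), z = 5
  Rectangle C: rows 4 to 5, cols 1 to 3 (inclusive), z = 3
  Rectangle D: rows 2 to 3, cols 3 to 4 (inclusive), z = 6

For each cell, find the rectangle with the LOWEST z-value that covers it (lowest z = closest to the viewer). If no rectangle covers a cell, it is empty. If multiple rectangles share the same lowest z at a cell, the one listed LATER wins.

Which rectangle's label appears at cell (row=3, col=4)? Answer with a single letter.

Answer: A

Derivation:
Check cell (3,4):
  A: rows 2-3 cols 0-4 z=4 -> covers; best now A (z=4)
  B: rows 1-2 cols 4-5 -> outside (row miss)
  C: rows 4-5 cols 1-3 -> outside (row miss)
  D: rows 2-3 cols 3-4 z=6 -> covers; best now A (z=4)
Winner: A at z=4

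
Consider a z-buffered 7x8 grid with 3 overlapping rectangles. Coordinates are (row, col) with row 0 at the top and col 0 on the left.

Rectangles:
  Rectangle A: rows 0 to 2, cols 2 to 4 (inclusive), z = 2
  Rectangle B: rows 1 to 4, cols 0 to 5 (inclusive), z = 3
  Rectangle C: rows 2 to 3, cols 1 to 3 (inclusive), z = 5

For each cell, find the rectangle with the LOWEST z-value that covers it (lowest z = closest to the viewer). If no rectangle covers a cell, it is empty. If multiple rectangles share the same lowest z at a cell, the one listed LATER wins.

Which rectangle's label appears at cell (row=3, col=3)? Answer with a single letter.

Answer: B

Derivation:
Check cell (3,3):
  A: rows 0-2 cols 2-4 -> outside (row miss)
  B: rows 1-4 cols 0-5 z=3 -> covers; best now B (z=3)
  C: rows 2-3 cols 1-3 z=5 -> covers; best now B (z=3)
Winner: B at z=3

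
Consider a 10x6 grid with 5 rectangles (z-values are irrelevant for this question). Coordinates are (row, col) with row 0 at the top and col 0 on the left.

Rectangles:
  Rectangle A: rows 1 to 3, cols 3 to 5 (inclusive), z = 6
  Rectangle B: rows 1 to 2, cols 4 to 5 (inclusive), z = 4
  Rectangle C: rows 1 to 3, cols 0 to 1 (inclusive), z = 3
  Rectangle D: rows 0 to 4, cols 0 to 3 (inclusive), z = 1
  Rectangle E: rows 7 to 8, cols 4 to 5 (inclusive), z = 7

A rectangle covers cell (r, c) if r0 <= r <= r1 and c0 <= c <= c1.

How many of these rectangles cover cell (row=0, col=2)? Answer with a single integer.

Answer: 1

Derivation:
Check cell (0,2):
  A: rows 1-3 cols 3-5 -> outside (row miss)
  B: rows 1-2 cols 4-5 -> outside (row miss)
  C: rows 1-3 cols 0-1 -> outside (row miss)
  D: rows 0-4 cols 0-3 -> covers
  E: rows 7-8 cols 4-5 -> outside (row miss)
Count covering = 1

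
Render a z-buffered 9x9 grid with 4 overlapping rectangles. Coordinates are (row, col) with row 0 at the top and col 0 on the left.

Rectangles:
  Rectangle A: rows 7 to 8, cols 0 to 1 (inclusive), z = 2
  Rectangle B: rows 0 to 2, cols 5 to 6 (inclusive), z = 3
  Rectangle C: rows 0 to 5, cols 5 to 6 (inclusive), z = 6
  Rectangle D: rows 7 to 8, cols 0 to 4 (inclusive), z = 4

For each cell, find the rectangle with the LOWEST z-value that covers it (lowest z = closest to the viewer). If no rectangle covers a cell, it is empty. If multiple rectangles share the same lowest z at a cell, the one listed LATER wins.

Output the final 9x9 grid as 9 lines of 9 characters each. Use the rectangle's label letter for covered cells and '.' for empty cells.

.....BB..
.....BB..
.....BB..
.....CC..
.....CC..
.....CC..
.........
AADDD....
AADDD....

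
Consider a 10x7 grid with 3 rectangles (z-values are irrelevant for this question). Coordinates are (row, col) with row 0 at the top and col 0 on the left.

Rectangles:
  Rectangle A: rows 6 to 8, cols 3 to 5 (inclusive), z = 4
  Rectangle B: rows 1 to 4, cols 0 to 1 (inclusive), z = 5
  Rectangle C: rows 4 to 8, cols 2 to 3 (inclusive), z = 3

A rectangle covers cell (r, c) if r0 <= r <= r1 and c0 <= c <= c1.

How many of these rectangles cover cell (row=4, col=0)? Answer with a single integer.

Check cell (4,0):
  A: rows 6-8 cols 3-5 -> outside (row miss)
  B: rows 1-4 cols 0-1 -> covers
  C: rows 4-8 cols 2-3 -> outside (col miss)
Count covering = 1

Answer: 1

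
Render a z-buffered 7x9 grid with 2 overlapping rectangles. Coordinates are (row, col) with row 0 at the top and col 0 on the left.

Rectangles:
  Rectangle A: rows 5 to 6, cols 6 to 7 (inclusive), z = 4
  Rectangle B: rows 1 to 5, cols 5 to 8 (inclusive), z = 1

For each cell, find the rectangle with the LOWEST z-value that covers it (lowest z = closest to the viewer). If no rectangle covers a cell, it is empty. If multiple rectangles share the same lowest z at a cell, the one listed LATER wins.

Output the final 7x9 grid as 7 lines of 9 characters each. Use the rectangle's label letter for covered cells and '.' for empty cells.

.........
.....BBBB
.....BBBB
.....BBBB
.....BBBB
.....BBBB
......AA.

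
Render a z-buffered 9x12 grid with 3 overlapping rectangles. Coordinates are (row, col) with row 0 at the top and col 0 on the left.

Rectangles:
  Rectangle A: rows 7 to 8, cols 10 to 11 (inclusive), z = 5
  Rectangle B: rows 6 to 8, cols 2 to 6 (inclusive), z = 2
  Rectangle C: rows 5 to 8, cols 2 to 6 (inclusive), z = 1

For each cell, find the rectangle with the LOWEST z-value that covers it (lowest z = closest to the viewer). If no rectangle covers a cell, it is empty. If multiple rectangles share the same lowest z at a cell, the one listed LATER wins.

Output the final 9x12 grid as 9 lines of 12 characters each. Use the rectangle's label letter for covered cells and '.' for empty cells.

............
............
............
............
............
..CCCCC.....
..CCCCC.....
..CCCCC...AA
..CCCCC...AA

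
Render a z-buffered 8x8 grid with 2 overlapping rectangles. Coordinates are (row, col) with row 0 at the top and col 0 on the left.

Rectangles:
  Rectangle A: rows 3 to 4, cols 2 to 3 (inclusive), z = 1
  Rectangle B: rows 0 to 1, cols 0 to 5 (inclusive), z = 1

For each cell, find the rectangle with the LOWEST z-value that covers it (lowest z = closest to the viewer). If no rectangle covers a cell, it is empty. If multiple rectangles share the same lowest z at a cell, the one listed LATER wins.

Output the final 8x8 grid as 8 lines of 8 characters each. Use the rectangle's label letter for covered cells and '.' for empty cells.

BBBBBB..
BBBBBB..
........
..AA....
..AA....
........
........
........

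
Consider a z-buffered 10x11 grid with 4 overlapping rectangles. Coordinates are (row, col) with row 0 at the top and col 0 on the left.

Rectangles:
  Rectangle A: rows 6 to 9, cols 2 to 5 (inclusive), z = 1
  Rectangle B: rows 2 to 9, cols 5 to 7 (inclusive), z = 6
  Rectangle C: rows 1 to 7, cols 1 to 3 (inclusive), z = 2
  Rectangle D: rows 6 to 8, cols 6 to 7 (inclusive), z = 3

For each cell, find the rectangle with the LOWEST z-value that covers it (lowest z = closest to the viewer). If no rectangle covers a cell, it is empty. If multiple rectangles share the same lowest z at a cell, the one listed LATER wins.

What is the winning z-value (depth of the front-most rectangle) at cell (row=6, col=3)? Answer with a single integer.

Answer: 1

Derivation:
Check cell (6,3):
  A: rows 6-9 cols 2-5 z=1 -> covers; best now A (z=1)
  B: rows 2-9 cols 5-7 -> outside (col miss)
  C: rows 1-7 cols 1-3 z=2 -> covers; best now A (z=1)
  D: rows 6-8 cols 6-7 -> outside (col miss)
Winner: A at z=1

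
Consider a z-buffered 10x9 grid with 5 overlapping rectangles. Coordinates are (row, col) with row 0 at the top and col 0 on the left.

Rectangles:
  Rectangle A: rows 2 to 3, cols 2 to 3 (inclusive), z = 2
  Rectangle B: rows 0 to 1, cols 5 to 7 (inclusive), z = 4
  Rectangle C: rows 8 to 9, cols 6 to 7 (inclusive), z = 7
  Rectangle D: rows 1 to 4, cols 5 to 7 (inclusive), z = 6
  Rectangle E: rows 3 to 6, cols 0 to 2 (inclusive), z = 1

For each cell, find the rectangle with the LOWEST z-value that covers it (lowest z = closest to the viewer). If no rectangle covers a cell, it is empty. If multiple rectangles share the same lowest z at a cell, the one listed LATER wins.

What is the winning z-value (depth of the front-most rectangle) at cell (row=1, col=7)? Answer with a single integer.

Check cell (1,7):
  A: rows 2-3 cols 2-3 -> outside (row miss)
  B: rows 0-1 cols 5-7 z=4 -> covers; best now B (z=4)
  C: rows 8-9 cols 6-7 -> outside (row miss)
  D: rows 1-4 cols 5-7 z=6 -> covers; best now B (z=4)
  E: rows 3-6 cols 0-2 -> outside (row miss)
Winner: B at z=4

Answer: 4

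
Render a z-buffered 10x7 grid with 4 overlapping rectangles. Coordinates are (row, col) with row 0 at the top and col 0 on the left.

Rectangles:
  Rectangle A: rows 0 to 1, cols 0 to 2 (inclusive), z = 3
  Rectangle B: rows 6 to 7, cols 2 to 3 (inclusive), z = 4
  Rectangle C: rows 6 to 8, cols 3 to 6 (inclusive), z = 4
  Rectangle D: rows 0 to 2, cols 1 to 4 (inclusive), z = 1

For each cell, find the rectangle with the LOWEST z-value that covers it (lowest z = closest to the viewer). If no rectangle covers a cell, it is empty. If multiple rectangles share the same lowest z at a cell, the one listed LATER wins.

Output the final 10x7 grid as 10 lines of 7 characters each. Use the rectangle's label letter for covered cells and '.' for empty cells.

ADDDD..
ADDDD..
.DDDD..
.......
.......
.......
..BCCCC
..BCCCC
...CCCC
.......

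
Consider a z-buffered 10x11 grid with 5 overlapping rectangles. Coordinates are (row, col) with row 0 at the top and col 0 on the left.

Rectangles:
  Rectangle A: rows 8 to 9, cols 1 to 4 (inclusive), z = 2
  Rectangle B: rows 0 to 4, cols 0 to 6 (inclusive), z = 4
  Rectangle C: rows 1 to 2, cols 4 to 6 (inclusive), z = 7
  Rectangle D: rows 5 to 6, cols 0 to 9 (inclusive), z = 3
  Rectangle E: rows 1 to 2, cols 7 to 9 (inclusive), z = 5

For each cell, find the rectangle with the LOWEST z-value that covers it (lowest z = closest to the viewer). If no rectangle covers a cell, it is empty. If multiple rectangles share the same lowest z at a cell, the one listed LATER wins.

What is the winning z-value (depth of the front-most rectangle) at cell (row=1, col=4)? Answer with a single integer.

Check cell (1,4):
  A: rows 8-9 cols 1-4 -> outside (row miss)
  B: rows 0-4 cols 0-6 z=4 -> covers; best now B (z=4)
  C: rows 1-2 cols 4-6 z=7 -> covers; best now B (z=4)
  D: rows 5-6 cols 0-9 -> outside (row miss)
  E: rows 1-2 cols 7-9 -> outside (col miss)
Winner: B at z=4

Answer: 4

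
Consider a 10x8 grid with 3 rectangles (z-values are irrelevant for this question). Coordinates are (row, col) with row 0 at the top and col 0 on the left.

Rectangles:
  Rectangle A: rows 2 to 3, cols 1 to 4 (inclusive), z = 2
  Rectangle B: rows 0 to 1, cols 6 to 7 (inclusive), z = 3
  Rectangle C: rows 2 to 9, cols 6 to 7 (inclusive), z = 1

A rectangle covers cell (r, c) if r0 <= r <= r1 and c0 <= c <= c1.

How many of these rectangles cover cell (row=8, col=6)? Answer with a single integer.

Answer: 1

Derivation:
Check cell (8,6):
  A: rows 2-3 cols 1-4 -> outside (row miss)
  B: rows 0-1 cols 6-7 -> outside (row miss)
  C: rows 2-9 cols 6-7 -> covers
Count covering = 1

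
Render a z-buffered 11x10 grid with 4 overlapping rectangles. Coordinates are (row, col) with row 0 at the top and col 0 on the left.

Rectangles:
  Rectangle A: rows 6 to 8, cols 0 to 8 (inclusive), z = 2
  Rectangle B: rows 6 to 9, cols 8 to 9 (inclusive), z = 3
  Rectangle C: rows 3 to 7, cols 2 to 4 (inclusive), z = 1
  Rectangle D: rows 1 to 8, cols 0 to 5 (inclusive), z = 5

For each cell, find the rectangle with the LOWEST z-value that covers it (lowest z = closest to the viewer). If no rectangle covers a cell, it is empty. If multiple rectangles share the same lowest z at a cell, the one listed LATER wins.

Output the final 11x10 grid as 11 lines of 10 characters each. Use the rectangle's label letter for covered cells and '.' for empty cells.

..........
DDDDDD....
DDDDDD....
DDCCCD....
DDCCCD....
DDCCCD....
AACCCAAAAB
AACCCAAAAB
AAAAAAAAAB
........BB
..........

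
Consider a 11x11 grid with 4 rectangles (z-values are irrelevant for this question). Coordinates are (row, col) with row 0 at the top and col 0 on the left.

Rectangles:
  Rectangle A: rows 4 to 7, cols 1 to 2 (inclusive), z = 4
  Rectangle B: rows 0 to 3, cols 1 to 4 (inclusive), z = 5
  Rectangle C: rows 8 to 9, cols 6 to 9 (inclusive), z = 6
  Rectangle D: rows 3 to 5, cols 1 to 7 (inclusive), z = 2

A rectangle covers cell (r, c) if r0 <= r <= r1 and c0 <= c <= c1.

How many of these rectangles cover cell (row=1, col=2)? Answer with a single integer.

Answer: 1

Derivation:
Check cell (1,2):
  A: rows 4-7 cols 1-2 -> outside (row miss)
  B: rows 0-3 cols 1-4 -> covers
  C: rows 8-9 cols 6-9 -> outside (row miss)
  D: rows 3-5 cols 1-7 -> outside (row miss)
Count covering = 1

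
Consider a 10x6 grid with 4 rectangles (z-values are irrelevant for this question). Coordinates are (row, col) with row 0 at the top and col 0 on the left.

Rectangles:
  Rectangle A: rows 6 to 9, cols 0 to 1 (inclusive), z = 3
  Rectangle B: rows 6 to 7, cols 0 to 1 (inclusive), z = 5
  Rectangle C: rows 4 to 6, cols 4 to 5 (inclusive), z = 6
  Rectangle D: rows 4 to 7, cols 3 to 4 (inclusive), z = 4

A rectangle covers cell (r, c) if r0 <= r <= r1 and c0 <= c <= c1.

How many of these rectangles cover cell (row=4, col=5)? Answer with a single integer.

Answer: 1

Derivation:
Check cell (4,5):
  A: rows 6-9 cols 0-1 -> outside (row miss)
  B: rows 6-7 cols 0-1 -> outside (row miss)
  C: rows 4-6 cols 4-5 -> covers
  D: rows 4-7 cols 3-4 -> outside (col miss)
Count covering = 1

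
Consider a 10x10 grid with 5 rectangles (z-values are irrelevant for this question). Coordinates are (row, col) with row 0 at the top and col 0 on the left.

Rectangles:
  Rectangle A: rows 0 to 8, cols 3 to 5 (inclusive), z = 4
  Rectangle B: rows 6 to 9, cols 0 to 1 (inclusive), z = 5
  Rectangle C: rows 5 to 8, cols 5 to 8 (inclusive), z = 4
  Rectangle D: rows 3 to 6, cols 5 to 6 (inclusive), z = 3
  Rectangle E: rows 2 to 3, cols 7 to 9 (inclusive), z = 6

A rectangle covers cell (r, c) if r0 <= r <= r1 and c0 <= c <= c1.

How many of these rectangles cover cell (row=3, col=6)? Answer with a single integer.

Answer: 1

Derivation:
Check cell (3,6):
  A: rows 0-8 cols 3-5 -> outside (col miss)
  B: rows 6-9 cols 0-1 -> outside (row miss)
  C: rows 5-8 cols 5-8 -> outside (row miss)
  D: rows 3-6 cols 5-6 -> covers
  E: rows 2-3 cols 7-9 -> outside (col miss)
Count covering = 1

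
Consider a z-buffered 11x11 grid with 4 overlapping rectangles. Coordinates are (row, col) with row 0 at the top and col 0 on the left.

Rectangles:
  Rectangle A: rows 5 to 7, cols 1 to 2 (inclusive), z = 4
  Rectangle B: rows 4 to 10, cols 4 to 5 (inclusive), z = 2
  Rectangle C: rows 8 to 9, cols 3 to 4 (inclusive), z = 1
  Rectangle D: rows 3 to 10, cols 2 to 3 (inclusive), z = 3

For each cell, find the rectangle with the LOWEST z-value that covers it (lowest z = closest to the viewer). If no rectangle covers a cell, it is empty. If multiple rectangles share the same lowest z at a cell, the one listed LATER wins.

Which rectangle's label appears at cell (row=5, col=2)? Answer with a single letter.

Check cell (5,2):
  A: rows 5-7 cols 1-2 z=4 -> covers; best now A (z=4)
  B: rows 4-10 cols 4-5 -> outside (col miss)
  C: rows 8-9 cols 3-4 -> outside (row miss)
  D: rows 3-10 cols 2-3 z=3 -> covers; best now D (z=3)
Winner: D at z=3

Answer: D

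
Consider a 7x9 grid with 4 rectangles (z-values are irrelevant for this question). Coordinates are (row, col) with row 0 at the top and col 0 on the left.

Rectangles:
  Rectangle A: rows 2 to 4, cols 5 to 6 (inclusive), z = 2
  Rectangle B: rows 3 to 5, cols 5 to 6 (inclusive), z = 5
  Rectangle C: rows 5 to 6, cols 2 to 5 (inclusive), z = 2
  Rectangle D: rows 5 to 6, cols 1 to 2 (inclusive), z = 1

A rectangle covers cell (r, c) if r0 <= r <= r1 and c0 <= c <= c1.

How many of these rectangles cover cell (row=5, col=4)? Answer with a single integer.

Check cell (5,4):
  A: rows 2-4 cols 5-6 -> outside (row miss)
  B: rows 3-5 cols 5-6 -> outside (col miss)
  C: rows 5-6 cols 2-5 -> covers
  D: rows 5-6 cols 1-2 -> outside (col miss)
Count covering = 1

Answer: 1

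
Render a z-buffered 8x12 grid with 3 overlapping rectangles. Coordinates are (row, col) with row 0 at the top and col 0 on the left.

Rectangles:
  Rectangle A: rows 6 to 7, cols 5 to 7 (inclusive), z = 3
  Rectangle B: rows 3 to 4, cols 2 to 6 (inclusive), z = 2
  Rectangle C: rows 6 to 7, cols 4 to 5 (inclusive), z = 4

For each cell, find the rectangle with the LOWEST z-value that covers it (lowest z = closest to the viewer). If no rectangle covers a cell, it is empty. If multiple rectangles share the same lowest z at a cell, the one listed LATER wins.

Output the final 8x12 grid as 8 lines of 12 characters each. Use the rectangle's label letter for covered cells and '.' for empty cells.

............
............
............
..BBBBB.....
..BBBBB.....
............
....CAAA....
....CAAA....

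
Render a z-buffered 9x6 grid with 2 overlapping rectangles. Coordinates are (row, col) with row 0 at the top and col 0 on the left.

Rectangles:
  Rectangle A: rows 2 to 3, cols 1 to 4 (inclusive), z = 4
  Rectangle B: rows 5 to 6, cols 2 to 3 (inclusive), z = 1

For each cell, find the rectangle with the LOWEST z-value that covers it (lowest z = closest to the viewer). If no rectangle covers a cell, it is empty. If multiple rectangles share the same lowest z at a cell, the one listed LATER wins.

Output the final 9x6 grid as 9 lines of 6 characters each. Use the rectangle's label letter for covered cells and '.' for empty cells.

......
......
.AAAA.
.AAAA.
......
..BB..
..BB..
......
......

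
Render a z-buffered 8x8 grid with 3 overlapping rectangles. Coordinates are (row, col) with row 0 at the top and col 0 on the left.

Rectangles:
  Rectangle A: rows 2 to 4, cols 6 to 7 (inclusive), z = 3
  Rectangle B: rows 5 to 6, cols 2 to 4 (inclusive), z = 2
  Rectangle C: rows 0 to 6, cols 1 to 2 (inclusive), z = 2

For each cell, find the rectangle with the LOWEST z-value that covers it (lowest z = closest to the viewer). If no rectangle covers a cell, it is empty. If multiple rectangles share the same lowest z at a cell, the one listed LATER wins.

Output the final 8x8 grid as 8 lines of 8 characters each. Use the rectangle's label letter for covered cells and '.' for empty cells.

.CC.....
.CC.....
.CC...AA
.CC...AA
.CC...AA
.CCBB...
.CCBB...
........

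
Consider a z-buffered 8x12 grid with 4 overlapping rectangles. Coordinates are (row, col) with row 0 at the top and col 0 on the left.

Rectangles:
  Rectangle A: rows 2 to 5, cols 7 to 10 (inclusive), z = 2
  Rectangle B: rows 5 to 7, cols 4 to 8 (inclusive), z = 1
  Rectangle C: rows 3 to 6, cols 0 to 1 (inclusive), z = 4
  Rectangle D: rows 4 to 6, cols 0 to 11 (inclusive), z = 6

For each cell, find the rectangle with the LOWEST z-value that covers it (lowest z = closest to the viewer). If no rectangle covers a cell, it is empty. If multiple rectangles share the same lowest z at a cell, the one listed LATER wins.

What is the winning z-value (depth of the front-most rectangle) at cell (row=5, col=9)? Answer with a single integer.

Answer: 2

Derivation:
Check cell (5,9):
  A: rows 2-5 cols 7-10 z=2 -> covers; best now A (z=2)
  B: rows 5-7 cols 4-8 -> outside (col miss)
  C: rows 3-6 cols 0-1 -> outside (col miss)
  D: rows 4-6 cols 0-11 z=6 -> covers; best now A (z=2)
Winner: A at z=2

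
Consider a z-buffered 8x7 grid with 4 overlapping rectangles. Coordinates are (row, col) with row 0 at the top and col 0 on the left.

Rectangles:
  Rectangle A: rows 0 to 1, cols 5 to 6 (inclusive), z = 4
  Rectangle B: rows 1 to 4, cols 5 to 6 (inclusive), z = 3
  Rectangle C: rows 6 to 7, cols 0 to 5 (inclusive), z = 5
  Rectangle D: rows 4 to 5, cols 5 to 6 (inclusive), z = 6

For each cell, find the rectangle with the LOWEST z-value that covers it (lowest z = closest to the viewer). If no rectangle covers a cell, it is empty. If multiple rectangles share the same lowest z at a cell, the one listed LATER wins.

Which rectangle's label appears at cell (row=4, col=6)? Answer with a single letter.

Answer: B

Derivation:
Check cell (4,6):
  A: rows 0-1 cols 5-6 -> outside (row miss)
  B: rows 1-4 cols 5-6 z=3 -> covers; best now B (z=3)
  C: rows 6-7 cols 0-5 -> outside (row miss)
  D: rows 4-5 cols 5-6 z=6 -> covers; best now B (z=3)
Winner: B at z=3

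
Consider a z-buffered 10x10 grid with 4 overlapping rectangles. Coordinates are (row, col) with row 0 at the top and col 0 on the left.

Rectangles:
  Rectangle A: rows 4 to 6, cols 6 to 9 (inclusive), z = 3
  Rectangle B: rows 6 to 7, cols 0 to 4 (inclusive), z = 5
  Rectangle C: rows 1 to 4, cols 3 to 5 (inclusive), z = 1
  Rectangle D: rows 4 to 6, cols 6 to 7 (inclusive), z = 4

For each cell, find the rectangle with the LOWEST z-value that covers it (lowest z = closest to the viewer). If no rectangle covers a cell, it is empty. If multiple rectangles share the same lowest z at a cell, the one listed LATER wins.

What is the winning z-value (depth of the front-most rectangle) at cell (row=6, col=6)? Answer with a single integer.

Check cell (6,6):
  A: rows 4-6 cols 6-9 z=3 -> covers; best now A (z=3)
  B: rows 6-7 cols 0-4 -> outside (col miss)
  C: rows 1-4 cols 3-5 -> outside (row miss)
  D: rows 4-6 cols 6-7 z=4 -> covers; best now A (z=3)
Winner: A at z=3

Answer: 3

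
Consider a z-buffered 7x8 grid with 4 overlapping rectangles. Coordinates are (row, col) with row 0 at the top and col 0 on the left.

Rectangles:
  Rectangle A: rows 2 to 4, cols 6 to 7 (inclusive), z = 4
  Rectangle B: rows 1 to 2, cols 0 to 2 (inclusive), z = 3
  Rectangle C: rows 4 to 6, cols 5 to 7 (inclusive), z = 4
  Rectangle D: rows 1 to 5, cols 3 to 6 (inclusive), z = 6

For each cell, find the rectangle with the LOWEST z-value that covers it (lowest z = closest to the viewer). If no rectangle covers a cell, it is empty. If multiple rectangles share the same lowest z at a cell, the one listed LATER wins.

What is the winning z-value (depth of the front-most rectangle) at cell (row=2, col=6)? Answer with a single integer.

Answer: 4

Derivation:
Check cell (2,6):
  A: rows 2-4 cols 6-7 z=4 -> covers; best now A (z=4)
  B: rows 1-2 cols 0-2 -> outside (col miss)
  C: rows 4-6 cols 5-7 -> outside (row miss)
  D: rows 1-5 cols 3-6 z=6 -> covers; best now A (z=4)
Winner: A at z=4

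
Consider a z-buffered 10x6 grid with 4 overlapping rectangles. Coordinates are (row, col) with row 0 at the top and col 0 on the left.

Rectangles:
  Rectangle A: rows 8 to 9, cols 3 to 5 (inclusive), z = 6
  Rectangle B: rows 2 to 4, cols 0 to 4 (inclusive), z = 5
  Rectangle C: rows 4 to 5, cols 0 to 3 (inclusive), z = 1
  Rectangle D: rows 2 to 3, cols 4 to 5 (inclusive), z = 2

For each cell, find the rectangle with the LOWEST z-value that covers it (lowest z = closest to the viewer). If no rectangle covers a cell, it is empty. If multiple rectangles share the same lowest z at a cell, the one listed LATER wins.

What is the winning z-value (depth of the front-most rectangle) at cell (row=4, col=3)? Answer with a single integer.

Check cell (4,3):
  A: rows 8-9 cols 3-5 -> outside (row miss)
  B: rows 2-4 cols 0-4 z=5 -> covers; best now B (z=5)
  C: rows 4-5 cols 0-3 z=1 -> covers; best now C (z=1)
  D: rows 2-3 cols 4-5 -> outside (row miss)
Winner: C at z=1

Answer: 1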